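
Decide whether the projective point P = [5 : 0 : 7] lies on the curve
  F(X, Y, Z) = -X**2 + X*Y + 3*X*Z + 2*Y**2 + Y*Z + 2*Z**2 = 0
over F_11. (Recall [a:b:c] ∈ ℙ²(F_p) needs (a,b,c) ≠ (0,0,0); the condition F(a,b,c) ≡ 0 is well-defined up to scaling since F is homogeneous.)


F(5,0,7) ≡ 2 (mod 11); P is NOT on the curve.

Evaluate F(5, 0, 7) term-by-term (mod 11).
  -X**2 ↦ -1·25·1·1 = -25
  X*Y ↦ 1·5·0·1 = 0
  3*X*Z ↦ 3·5·1·7 = 105
  2*Y**2 ↦ 2·1·0·1 = 0
  Y*Z ↦ 1·1·0·7 = 0
  2*Z**2 ↦ 2·1·1·49 = 98
Sum: F(5, 0, 7) = (-25) + (0) + (105) + (0) + (0) + (98) = 178.
Reducing mod 11: 178 ≡ 2 (mod 11).
Since F(a, b, c) ≡ 2 ≠ 0 (mod 11), P does NOT lie on the curve.


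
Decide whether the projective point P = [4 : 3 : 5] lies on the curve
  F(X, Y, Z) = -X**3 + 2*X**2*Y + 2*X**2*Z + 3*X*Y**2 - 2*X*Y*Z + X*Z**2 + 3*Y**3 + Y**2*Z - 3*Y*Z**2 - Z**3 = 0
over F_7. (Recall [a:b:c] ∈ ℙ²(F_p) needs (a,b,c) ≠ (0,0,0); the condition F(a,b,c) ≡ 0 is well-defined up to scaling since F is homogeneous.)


F(4,3,5) ≡ 0 (mod 7); P is on the curve.

Evaluate F(4, 3, 5) term-by-term (mod 7).
  -X**3 ↦ -1·64·1·1 = -64
  2*X**2*Y ↦ 2·16·3·1 = 96
  2*X**2*Z ↦ 2·16·1·5 = 160
  3*X*Y**2 ↦ 3·4·9·1 = 108
  -2*X*Y*Z ↦ -2·4·3·5 = -120
  X*Z**2 ↦ 1·4·1·25 = 100
  3*Y**3 ↦ 3·1·27·1 = 81
  Y**2*Z ↦ 1·1·9·5 = 45
  -3*Y*Z**2 ↦ -3·1·3·25 = -225
  -Z**3 ↦ -1·1·1·125 = -125
Sum: F(4, 3, 5) = (-64) + (96) + (160) + (108) + (-120) + (100) + (81) + (45) + (-225) + (-125) = 56.
Reducing mod 7: 56 ≡ 0 (mod 7).
Since F(a, b, c) ≡ 0 (mod 7), P lies on the curve.


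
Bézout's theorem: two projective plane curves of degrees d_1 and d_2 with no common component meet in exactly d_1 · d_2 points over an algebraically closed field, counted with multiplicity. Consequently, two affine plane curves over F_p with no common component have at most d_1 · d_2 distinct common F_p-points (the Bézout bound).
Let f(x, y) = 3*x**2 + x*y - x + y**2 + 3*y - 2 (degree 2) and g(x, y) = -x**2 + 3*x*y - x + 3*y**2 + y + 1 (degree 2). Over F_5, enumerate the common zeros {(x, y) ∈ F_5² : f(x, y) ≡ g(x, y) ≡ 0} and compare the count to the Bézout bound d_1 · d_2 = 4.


Common zeros: ∅; count = 0; Bézout bound = 4.

deg(f) = 2, deg(g) = 2, so Bézout bound = 4.
Scan x ∈ F_5. For each x, list the y ∈ F_5 with f(x, y) ≡ 0 and those with g(x, y) ≡ 0 (mod 5); the common zeros in that column are the intersection.
  x = 0: f ≡ 0 at y ∈ ∅; g ≡ 0 at y ∈ {1, 2}; common: ∅.
  x = 1: f ≡ 0 at y ∈ {0, 1}; g ≡ 0 at y ∈ ∅; common: ∅.
  x = 2: f ≡ 0 at y ∈ ∅; g ≡ 0 at y ∈ {0, 1}; common: ∅.
  x = 3: f ≡ 0 at y ∈ ∅; g ≡ 0 at y ∈ ∅; common: ∅.
  x = 4: f ≡ 0 at y ∈ {1, 2}; g ≡ 0 at y ∈ ∅; common: ∅.
Collecting: common zeros = ∅, so the count is 0.
Comparison with the Bézout bound: 0 ≤ 4 = deg(f)·deg(g), as expected for curves with no common component (the affine F_5-count falls short of the bound because intersections may lie at infinity, over extension fields, or carry multiplicity).


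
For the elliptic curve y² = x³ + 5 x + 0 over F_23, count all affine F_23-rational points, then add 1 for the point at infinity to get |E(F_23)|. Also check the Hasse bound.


Affine points = {(0, 0), (1, 11), (1, 12), (2, 8), (2, 15), (5, 9), (5, 14), (6, 4), (6, 19), (8, 0), (11, 11), (11, 12), (13, 10), (13, 13), (14, 10), (14, 13), (15, 0), (16, 6), (16, 17), (19, 10), (19, 13), (20, 2), (20, 21)}; affine count = 23; |E(F_23)| = 24.

Discriminant check: Δ ∝ 4a³ + 27b² = 4·5³ + 27·0² = 4·125 + 27·0 ≡ 17 (mod 23). Nonzero ⇒ E is nonsingular.
For each x ∈ F_23, compute rhs = x³ + 5·x + 0 mod 23, then count y ∈ F_23 with y² ≡ rhs.
  x = 0: rhs = 0, matching y values: 0 (1 points).
  x = 1: rhs = 6, matching y values: 11, 12 (2 points).
  x = 2: rhs = 18, matching y values: 8, 15 (2 points).
  x = 3: rhs = 19, matching y values: none (0 points).
  x = 4: rhs = 15, matching y values: none (0 points).
  x = 5: rhs = 12, matching y values: 9, 14 (2 points).
  x = 6: rhs = 16, matching y values: 4, 19 (2 points).
  x = 7: rhs = 10, matching y values: none (0 points).
  x = 8: rhs = 0, matching y values: 0 (1 points).
  x = 9: rhs = 15, matching y values: none (0 points).
  x = 10: rhs = 15, matching y values: none (0 points).
  x = 11: rhs = 6, matching y values: 11, 12 (2 points).
  x = 12: rhs = 17, matching y values: none (0 points).
  x = 13: rhs = 8, matching y values: 10, 13 (2 points).
  x = 14: rhs = 8, matching y values: 10, 13 (2 points).
  x = 15: rhs = 0, matching y values: 0 (1 points).
  x = 16: rhs = 13, matching y values: 6, 17 (2 points).
  x = 17: rhs = 7, matching y values: none (0 points).
  x = 18: rhs = 11, matching y values: none (0 points).
  x = 19: rhs = 8, matching y values: 10, 13 (2 points).
  x = 20: rhs = 4, matching y values: 2, 21 (2 points).
  x = 21: rhs = 5, matching y values: none (0 points).
  x = 22: rhs = 17, matching y values: none (0 points).
Total affine count: 23.
Full point count |E(F_23)| = 23 + 1 = 24.
Hasse bound: |24 − (23+1)| = |0| = 0 ≤ 2√23 ≈ 9.5917 ✓.


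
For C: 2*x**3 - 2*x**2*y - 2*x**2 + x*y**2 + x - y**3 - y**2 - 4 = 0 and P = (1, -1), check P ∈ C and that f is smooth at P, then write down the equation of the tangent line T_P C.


Tangent line at P: 8*x - 5*y - 13 = 0.

Step 1: f(1, -1) = 0, so P lies on C.
Step 2: partial derivatives
  f_x(x, y) = 6*x**2 - 4*x*y - 4*x + y**2 + 1, f_y(x, y) = -2*x**2 + 2*x*y - 3*y**2 - 2*y.
  f_x(P) = 8, f_y(P) = -5 (gradient nonzero, so P is smooth).
Step 3: tangent line at P: 8·(x − 1) + -5·(y − -1) = 0.
Expanding: 8*x - 5*y - 13 = 0.


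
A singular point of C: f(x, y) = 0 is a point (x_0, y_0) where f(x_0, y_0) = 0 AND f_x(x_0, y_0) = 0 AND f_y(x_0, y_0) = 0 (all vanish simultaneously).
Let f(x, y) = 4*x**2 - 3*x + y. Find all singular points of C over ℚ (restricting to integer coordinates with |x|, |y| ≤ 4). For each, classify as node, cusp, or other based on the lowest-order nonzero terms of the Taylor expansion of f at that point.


No singular points in the scanned grid; C is smooth there.

Compute partial derivatives:
  f_x = 8*x - 3.
  f_y = 1.
f_y = 1 is a nonzero constant, so f_y never vanishes: no point (x, y) can satisfy f = f_x = f_y = 0. In particular no (x, y) ∈ {−4, ..., 4}² is singular; the curve is smooth.


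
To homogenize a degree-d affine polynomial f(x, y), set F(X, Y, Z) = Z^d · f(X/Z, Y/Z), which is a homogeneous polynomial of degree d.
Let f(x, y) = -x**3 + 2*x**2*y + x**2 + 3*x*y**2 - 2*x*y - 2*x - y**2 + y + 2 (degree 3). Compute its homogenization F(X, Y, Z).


F(X, Y, Z) = -X**3 + 2*X**2*Y + X**2*Z + 3*X*Y**2 - 2*X*Y*Z - 2*X*Z**2 - Y**2*Z + Y*Z**2 + 2*Z**3

deg(f) = 3.
Substitute x = X/Z, y = Y/Z into f, then multiply by Z^3.
  monomial -1·x^3·y^0 ↦ -1·X^3·Y^0·Z^0.
  monomial 2·x^2·y^1 ↦ 2·X^2·Y^1·Z^0.
  monomial 1·x^2·y^0 ↦ 1·X^2·Y^0·Z^1.
  monomial 3·x^1·y^2 ↦ 3·X^1·Y^2·Z^0.
  monomial -2·x^1·y^1 ↦ -2·X^1·Y^1·Z^1.
  monomial -2·x^1·y^0 ↦ -2·X^1·Y^0·Z^2.
  monomial -1·x^0·y^2 ↦ -1·X^0·Y^2·Z^1.
  monomial 1·x^0·y^1 ↦ 1·X^0·Y^1·Z^2.
  monomial 2·x^0·y^0 ↦ 2·X^0·Y^0·Z^3.
Collecting: F(X, Y, Z) = -X**3 + 2*X**2*Y + X**2*Z + 3*X*Y**2 - 2*X*Y*Z - 2*X*Z**2 - Y**2*Z + Y*Z**2 + 2*Z**3.


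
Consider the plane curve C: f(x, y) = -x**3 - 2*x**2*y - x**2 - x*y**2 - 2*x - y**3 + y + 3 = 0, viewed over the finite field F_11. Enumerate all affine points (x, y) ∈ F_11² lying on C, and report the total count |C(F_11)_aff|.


Affine F_11-points: {(1, 10), (4, 1), (5, 6), (6, 5), (7, 5), (8, 8), (9, 0), (9, 5), (9, 8), (10, 8)}; count = 10.

For each of the 121 pairs (x, y) ∈ F_11², evaluate f(x, y) mod 11. Record the zeros.
  x = 0: [0↦3, 1↦3, 2↦8, 3↦1, 4↦9, 5↦4, 6↦2, 7↦8, 8↦5, 9↦9, 10↦3]  zeros at y ∈ ∅
  x = 1: [0↦10, 1↦7, 2↦7, 3↦4, 4↦3, 5↦9, 6↦5, 7↦7, 8↦9, 9↦5, 10↦0]  zeros at y ∈ {10}
  x = 2: [0↦9, 1↦10, 2↦1, 3↦9, 4↦6, 5↦8, 6↦9, 7↦3, 8↦6, 9↦1, 10↦4]  zeros at y ∈ ∅
  x = 3: [0↦5, 1↦6, 2↦6, 3↦10, 4↦1, 5↦6, 6↦8, 7↦1, 8↦1, 9↦2, 10↦9]  zeros at y ∈ ∅
  x = 4: [0↦3, 1↦0, 2↦5, 3↦1, 4↦4, 5↦8, 6↦7, 7↦6, 8↦10, 9↦2, 10↦9]  zeros at y ∈ {1}
  x = 5: [0↦8, 1↦8, 2↦3, 3↦9, 4↦9, 5↦8, 6↦0, 7↦1, 8↦5, 9↦6, 10↦9]  zeros at y ∈ {6}
  x = 6: [0↦3, 1↦2, 2↦5, 3↦6, 4↦10, 5↦0, 6↦3, 7↦2, 8↦2, 9↦8, 10↦3]  zeros at y ∈ {5}
  x = 7: [0↦4, 1↦9, 2↦5, 3↦8, 4↦1, 5↦0, 6↦10, 7↦3, 8↦6, 9↦2, 10↦7]  zeros at y ∈ {5}
  x = 8: [0↦5, 1↦1, 2↦8, 3↦9, 4↦9, 5↦2, 6↦4, 7↦9, 8↦0, 9↦4, 10↦4]  zeros at y ∈ {8}
  x = 9: [0↦0, 1↦5, 2↦8, 3↦3, 4↦6, 5↦0, 6↦1, 7↦3, 8↦0, 9↦8, 10↦10]  zeros at y ∈ {0, 5, 8}
  x = 10: [0↦5, 1↦4, 2↦10, 3↦6, 4↦8, 5↦10, 6↦6, 7↦1, 8↦0, 9↦8, 10↦8]  zeros at y ∈ {8}
Collecting zeros: affine points = {(1, 10), (4, 1), (5, 6), (6, 5), (7, 5), (8, 8), (9, 0), (9, 5), (9, 8), (10, 8)}.
Total count |C(F_11)_aff| = 10.


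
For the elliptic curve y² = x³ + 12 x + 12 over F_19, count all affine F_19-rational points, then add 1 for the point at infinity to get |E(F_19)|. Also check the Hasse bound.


Affine points = {(1, 5), (1, 14), (2, 5), (2, 14), (5, 8), (5, 11), (10, 7), (10, 12), (13, 3), (13, 16), (14, 6), (14, 13), (16, 5), (16, 14)}; affine count = 14; |E(F_19)| = 15.

Discriminant check: Δ ∝ 4a³ + 27b² = 4·12³ + 27·12² = 4·1728 + 27·144 ≡ 8 (mod 19). Nonzero ⇒ E is nonsingular.
For each x ∈ F_19, compute rhs = x³ + 12·x + 12 mod 19, then count y ∈ F_19 with y² ≡ rhs.
  x = 0: rhs = 12, matching y values: none (0 points).
  x = 1: rhs = 6, matching y values: 5, 14 (2 points).
  x = 2: rhs = 6, matching y values: 5, 14 (2 points).
  x = 3: rhs = 18, matching y values: none (0 points).
  x = 4: rhs = 10, matching y values: none (0 points).
  x = 5: rhs = 7, matching y values: 8, 11 (2 points).
  x = 6: rhs = 15, matching y values: none (0 points).
  x = 7: rhs = 2, matching y values: none (0 points).
  x = 8: rhs = 12, matching y values: none (0 points).
  x = 9: rhs = 13, matching y values: none (0 points).
  x = 10: rhs = 11, matching y values: 7, 12 (2 points).
  x = 11: rhs = 12, matching y values: none (0 points).
  x = 12: rhs = 3, matching y values: none (0 points).
  x = 13: rhs = 9, matching y values: 3, 16 (2 points).
  x = 14: rhs = 17, matching y values: 6, 13 (2 points).
  x = 15: rhs = 14, matching y values: none (0 points).
  x = 16: rhs = 6, matching y values: 5, 14 (2 points).
  x = 17: rhs = 18, matching y values: none (0 points).
  x = 18: rhs = 18, matching y values: none (0 points).
Total affine count: 14.
Full point count |E(F_19)| = 14 + 1 = 15.
Hasse bound: |15 − (19+1)| = |-5| = 5 ≤ 2√19 ≈ 8.7178 ✓.


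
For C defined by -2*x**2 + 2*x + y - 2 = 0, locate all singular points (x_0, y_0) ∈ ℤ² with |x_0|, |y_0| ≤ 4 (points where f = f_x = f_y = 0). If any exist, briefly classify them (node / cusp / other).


No singular points in the scanned grid; C is smooth there.

Compute partial derivatives:
  f_x = 2 - 4*x.
  f_y = 1.
f_y = 1 is a nonzero constant, so f_y never vanishes: no point (x, y) can satisfy f = f_x = f_y = 0. In particular no (x, y) ∈ {−4, ..., 4}² is singular; the curve is smooth.


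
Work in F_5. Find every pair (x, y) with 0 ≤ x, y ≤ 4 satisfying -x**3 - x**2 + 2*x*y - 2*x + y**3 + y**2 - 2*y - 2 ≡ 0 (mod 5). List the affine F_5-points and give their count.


Affine F_5-points: {(0, 4), (1, 3), (2, 4), (4, 0)}; count = 4.

For each of the 25 pairs (x, y) ∈ F_5², evaluate f(x, y) mod 5. Record the zeros.
  x = 0: [0↦3, 1↦3, 2↦1, 3↦3, 4↦0]  zeros at y ∈ {4}
  x = 1: [0↦4, 1↦1, 2↦1, 3↦0, 4↦4]  zeros at y ∈ {3}
  x = 2: [0↦2, 1↦1, 2↦3, 3↦4, 4↦0]  zeros at y ∈ {4}
  x = 3: [0↦1, 1↦2, 2↦1, 3↦4, 4↦2]  zeros at y ∈ ∅
  x = 4: [0↦0, 1↦3, 2↦4, 3↦4, 4↦4]  zeros at y ∈ {0}
Collecting zeros: affine points = {(0, 4), (1, 3), (2, 4), (4, 0)}.
Total count |C(F_5)_aff| = 4.


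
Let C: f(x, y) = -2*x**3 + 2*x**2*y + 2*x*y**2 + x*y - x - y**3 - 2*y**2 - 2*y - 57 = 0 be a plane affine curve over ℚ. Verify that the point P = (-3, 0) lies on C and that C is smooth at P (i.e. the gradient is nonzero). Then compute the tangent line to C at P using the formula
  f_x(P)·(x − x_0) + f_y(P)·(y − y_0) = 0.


Tangent line at P: -55*x + 13*y - 165 = 0.

Step 1: f(-3, 0) = 0, so P lies on C.
Step 2: partial derivatives
  f_x(x, y) = -6*x**2 + 4*x*y + 2*y**2 + y - 1, f_y(x, y) = 2*x**2 + 4*x*y + x - 3*y**2 - 4*y - 2.
  f_x(P) = -55, f_y(P) = 13 (gradient nonzero, so P is smooth).
Step 3: tangent line at P: -55·(x − -3) + 13·(y − 0) = 0.
Expanding: -55*x + 13*y - 165 = 0.


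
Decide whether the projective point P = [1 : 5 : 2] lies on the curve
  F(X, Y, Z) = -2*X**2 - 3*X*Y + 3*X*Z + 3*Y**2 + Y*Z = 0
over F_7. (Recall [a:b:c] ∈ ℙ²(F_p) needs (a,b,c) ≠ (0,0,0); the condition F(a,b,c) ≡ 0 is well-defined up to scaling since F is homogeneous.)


F(1,5,2) ≡ 4 (mod 7); P is NOT on the curve.

Evaluate F(1, 5, 2) term-by-term (mod 7).
  -2*X**2 ↦ -2·1·1·1 = -2
  -3*X*Y ↦ -3·1·5·1 = -15
  3*X*Z ↦ 3·1·1·2 = 6
  3*Y**2 ↦ 3·1·25·1 = 75
  Y*Z ↦ 1·1·5·2 = 10
Sum: F(1, 5, 2) = (-2) + (-15) + (6) + (75) + (10) = 74.
Reducing mod 7: 74 ≡ 4 (mod 7).
Since F(a, b, c) ≡ 4 ≠ 0 (mod 7), P does NOT lie on the curve.


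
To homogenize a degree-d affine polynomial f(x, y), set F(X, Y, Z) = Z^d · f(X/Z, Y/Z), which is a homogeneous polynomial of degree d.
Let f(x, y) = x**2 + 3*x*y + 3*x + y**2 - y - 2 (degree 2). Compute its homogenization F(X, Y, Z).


F(X, Y, Z) = X**2 + 3*X*Y + 3*X*Z + Y**2 - Y*Z - 2*Z**2

deg(f) = 2.
Substitute x = X/Z, y = Y/Z into f, then multiply by Z^2.
  monomial 1·x^2·y^0 ↦ 1·X^2·Y^0·Z^0.
  monomial 3·x^1·y^1 ↦ 3·X^1·Y^1·Z^0.
  monomial 3·x^1·y^0 ↦ 3·X^1·Y^0·Z^1.
  monomial 1·x^0·y^2 ↦ 1·X^0·Y^2·Z^0.
  monomial -1·x^0·y^1 ↦ -1·X^0·Y^1·Z^1.
  monomial -2·x^0·y^0 ↦ -2·X^0·Y^0·Z^2.
Collecting: F(X, Y, Z) = X**2 + 3*X*Y + 3*X*Z + Y**2 - Y*Z - 2*Z**2.


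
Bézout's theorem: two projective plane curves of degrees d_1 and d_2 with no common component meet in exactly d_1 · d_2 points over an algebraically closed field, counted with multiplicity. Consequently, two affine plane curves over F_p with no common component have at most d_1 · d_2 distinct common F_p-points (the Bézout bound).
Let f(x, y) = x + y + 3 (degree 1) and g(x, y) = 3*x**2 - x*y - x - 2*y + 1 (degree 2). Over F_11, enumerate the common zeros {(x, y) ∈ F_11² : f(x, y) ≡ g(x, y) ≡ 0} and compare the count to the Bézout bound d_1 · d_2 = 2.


Common zeros: {(3, 5), (7, 1)}; count = 2; Bézout bound = 2.

deg(f) = 1, deg(g) = 2, so Bézout bound = 2.
Scan x ∈ F_11. For each x, list the y ∈ F_11 with f(x, y) ≡ 0 and those with g(x, y) ≡ 0 (mod 11); the common zeros in that column are the intersection.
  x = 0: f ≡ 0 at y ∈ {8}; g ≡ 0 at y ∈ {6}; common: ∅.
  x = 1: f ≡ 0 at y ∈ {7}; g ≡ 0 at y ∈ {1}; common: ∅.
  x = 2: f ≡ 0 at y ∈ {6}; g ≡ 0 at y ∈ {0}; common: ∅.
  x = 3: f ≡ 0 at y ∈ {5}; g ≡ 0 at y ∈ {5}; common: {5}.
  x = 4: f ≡ 0 at y ∈ {4}; g ≡ 0 at y ∈ {2}; common: ∅.
  x = 5: f ≡ 0 at y ∈ {3}; g ≡ 0 at y ∈ {7}; common: ∅.
  x = 6: f ≡ 0 at y ∈ {2}; g ≡ 0 at y ∈ {6}; common: ∅.
  x = 7: f ≡ 0 at y ∈ {1}; g ≡ 0 at y ∈ {1}; common: {1}.
  x = 8: f ≡ 0 at y ∈ {0}; g ≡ 0 at y ∈ {2}; common: ∅.
  x = 9: f ≡ 0 at y ∈ {10}; g ≡ 0 at y ∈ ∅; common: ∅.
  x = 10: f ≡ 0 at y ∈ {9}; g ≡ 0 at y ∈ {5}; common: ∅.
Collecting: common zeros = {(3, 5), (7, 1)}, so the count is 2.
Comparison with the Bézout bound: 2 ≤ 2 = deg(f)·deg(g), as expected for curves with no common component (the bound is attained).


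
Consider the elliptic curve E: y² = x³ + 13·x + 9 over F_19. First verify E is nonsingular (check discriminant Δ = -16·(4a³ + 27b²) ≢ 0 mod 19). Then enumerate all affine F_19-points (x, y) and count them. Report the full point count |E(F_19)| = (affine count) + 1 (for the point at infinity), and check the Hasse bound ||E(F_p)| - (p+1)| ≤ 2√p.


Affine points = {(0, 3), (0, 16), (1, 2), (1, 17), (2, 9), (2, 10), (4, 7), (4, 12), (5, 3), (5, 16), (7, 5), (7, 14), (8, 6), (8, 13), (9, 0), (11, 1), (11, 18), (13, 0), (14, 3), (14, 16), (15, 8), (15, 11), (16, 0)}; affine count = 23; |E(F_19)| = 24.

Discriminant check: Δ ∝ 4a³ + 27b² = 4·13³ + 27·9² = 4·2197 + 27·81 ≡ 12 (mod 19). Nonzero ⇒ E is nonsingular.
For each x ∈ F_19, compute rhs = x³ + 13·x + 9 mod 19, then count y ∈ F_19 with y² ≡ rhs.
  x = 0: rhs = 9, matching y values: 3, 16 (2 points).
  x = 1: rhs = 4, matching y values: 2, 17 (2 points).
  x = 2: rhs = 5, matching y values: 9, 10 (2 points).
  x = 3: rhs = 18, matching y values: none (0 points).
  x = 4: rhs = 11, matching y values: 7, 12 (2 points).
  x = 5: rhs = 9, matching y values: 3, 16 (2 points).
  x = 6: rhs = 18, matching y values: none (0 points).
  x = 7: rhs = 6, matching y values: 5, 14 (2 points).
  x = 8: rhs = 17, matching y values: 6, 13 (2 points).
  x = 9: rhs = 0, matching y values: 0 (1 points).
  x = 10: rhs = 18, matching y values: none (0 points).
  x = 11: rhs = 1, matching y values: 1, 18 (2 points).
  x = 12: rhs = 12, matching y values: none (0 points).
  x = 13: rhs = 0, matching y values: 0 (1 points).
  x = 14: rhs = 9, matching y values: 3, 16 (2 points).
  x = 15: rhs = 7, matching y values: 8, 11 (2 points).
  x = 16: rhs = 0, matching y values: 0 (1 points).
  x = 17: rhs = 13, matching y values: none (0 points).
  x = 18: rhs = 14, matching y values: none (0 points).
Total affine count: 23.
Full point count |E(F_19)| = 23 + 1 = 24.
Hasse bound: |24 − (19+1)| = |4| = 4 ≤ 2√19 ≈ 8.7178 ✓.


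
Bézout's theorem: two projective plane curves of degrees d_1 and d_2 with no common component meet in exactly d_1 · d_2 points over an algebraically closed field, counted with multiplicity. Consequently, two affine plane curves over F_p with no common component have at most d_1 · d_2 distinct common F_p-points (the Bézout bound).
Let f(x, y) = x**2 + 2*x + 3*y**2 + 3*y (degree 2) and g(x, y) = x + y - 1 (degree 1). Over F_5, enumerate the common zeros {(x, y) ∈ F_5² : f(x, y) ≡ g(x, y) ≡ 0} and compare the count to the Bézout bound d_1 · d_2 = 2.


Common zeros: ∅; count = 0; Bézout bound = 2.

deg(f) = 2, deg(g) = 1, so Bézout bound = 2.
Scan x ∈ F_5. For each x, list the y ∈ F_5 with f(x, y) ≡ 0 and those with g(x, y) ≡ 0 (mod 5); the common zeros in that column are the intersection.
  x = 0: f ≡ 0 at y ∈ {0, 4}; g ≡ 0 at y ∈ {1}; common: ∅.
  x = 1: f ≡ 0 at y ∈ ∅; g ≡ 0 at y ∈ {0}; common: ∅.
  x = 2: f ≡ 0 at y ∈ ∅; g ≡ 0 at y ∈ {4}; common: ∅.
  x = 3: f ≡ 0 at y ∈ {0, 4}; g ≡ 0 at y ∈ {3}; common: ∅.
  x = 4: f ≡ 0 at y ∈ {1, 3}; g ≡ 0 at y ∈ {2}; common: ∅.
Collecting: common zeros = ∅, so the count is 0.
Comparison with the Bézout bound: 0 ≤ 2 = deg(f)·deg(g), as expected for curves with no common component (the affine F_5-count falls short of the bound because intersections may lie at infinity, over extension fields, or carry multiplicity).


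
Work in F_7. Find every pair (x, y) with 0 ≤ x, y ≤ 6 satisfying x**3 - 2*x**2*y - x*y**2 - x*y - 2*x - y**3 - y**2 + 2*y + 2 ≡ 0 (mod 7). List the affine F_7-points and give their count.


Affine F_7-points: {(0, 3), (0, 4), (0, 6), (5, 2), (6, 3)}; count = 5.

For each of the 49 pairs (x, y) ∈ F_7², evaluate f(x, y) mod 7. Record the zeros.
  x = 0: [0↦2, 1↦2, 2↦1, 3↦0, 4↦0, 5↦2, 6↦0]  zeros at y ∈ {3, 4, 6}
  x = 1: [0↦1, 1↦4, 2↦4, 3↦2, 4↦6, 5↦3, 6↦1]  zeros at y ∈ ∅
  x = 2: [0↦6, 1↦1, 2↦5, 3↦5, 4↦2, 5↦4, 6↦5]  zeros at y ∈ ∅
  x = 3: [0↦2, 1↦6, 2↦3, 3↦1, 4↦1, 5↦4, 6↦4]  zeros at y ∈ ∅
  x = 4: [0↦2, 1↦4, 2↦4, 3↦3, 4↦2, 5↦2, 6↦4]  zeros at y ∈ ∅
  x = 5: [0↦5, 1↦1, 2↦0, 3↦3, 4↦4, 5↦4, 6↦4]  zeros at y ∈ {2}
  x = 6: [0↦3, 1↦3, 2↦4, 3↦0, 4↦6, 5↦2, 6↦3]  zeros at y ∈ {3}
Collecting zeros: affine points = {(0, 3), (0, 4), (0, 6), (5, 2), (6, 3)}.
Total count |C(F_7)_aff| = 5.


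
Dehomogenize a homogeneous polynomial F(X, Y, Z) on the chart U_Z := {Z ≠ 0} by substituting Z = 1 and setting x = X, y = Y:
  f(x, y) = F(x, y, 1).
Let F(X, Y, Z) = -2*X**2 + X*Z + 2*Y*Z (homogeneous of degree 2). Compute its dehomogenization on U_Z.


f(x, y) = -2*x**2 + x + 2*y

On U_Z we set Z = 1. Each monomial c·X^i·Y^j·Z^k in F becomes c·x^i·y^j·1^k = c·x^i·y^j.
Substituting Z = 1: F(X, Y, 1) = -2*x**2 + x + 2*y.
Note: deg(f) ≤ deg(F) = 2; strict inequality happens when F is divisible by Z (lost terms).


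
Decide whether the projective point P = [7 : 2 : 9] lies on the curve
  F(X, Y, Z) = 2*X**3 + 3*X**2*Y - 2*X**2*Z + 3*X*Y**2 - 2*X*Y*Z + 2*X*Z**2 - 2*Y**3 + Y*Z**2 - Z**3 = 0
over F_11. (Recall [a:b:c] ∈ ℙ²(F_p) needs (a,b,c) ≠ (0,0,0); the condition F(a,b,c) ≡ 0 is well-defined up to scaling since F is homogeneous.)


F(7,2,9) ≡ 8 (mod 11); P is NOT on the curve.

Evaluate F(7, 2, 9) term-by-term (mod 11).
  2*X**3 ↦ 2·343·1·1 = 686
  3*X**2*Y ↦ 3·49·2·1 = 294
  -2*X**2*Z ↦ -2·49·1·9 = -882
  3*X*Y**2 ↦ 3·7·4·1 = 84
  -2*X*Y*Z ↦ -2·7·2·9 = -252
  2*X*Z**2 ↦ 2·7·1·81 = 1134
  -2*Y**3 ↦ -2·1·8·1 = -16
  Y*Z**2 ↦ 1·1·2·81 = 162
  -Z**3 ↦ -1·1·1·729 = -729
Sum: F(7, 2, 9) = (686) + (294) + (-882) + (84) + (-252) + (1134) + (-16) + (162) + (-729) = 481.
Reducing mod 11: 481 ≡ 8 (mod 11).
Since F(a, b, c) ≡ 8 ≠ 0 (mod 11), P does NOT lie on the curve.


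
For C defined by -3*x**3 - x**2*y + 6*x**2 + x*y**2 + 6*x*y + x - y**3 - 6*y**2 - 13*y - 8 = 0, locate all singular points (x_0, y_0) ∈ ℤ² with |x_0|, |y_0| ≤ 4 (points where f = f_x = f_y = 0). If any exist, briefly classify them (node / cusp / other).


Singular points: {(1, -2)}; classification: node.

Compute partial derivatives:
  f_x = -9*x**2 - 2*x*y + 12*x + y**2 + 6*y + 1.
  f_y = -x**2 + 2*x*y + 6*x - 3*y**2 - 12*y - 13.
Scan x_0 ∈ {−4, ..., 4}. For each x_0, f_y(x_0, y) is a polynomial in y; find its integer roots y ∈ {−4, ..., 4}, then test f_x and f at those candidates.
  x = -4: f_y(-4, y) = -3*y**2 - 20*y - 53; no integer root y with |y| ≤ 4.
  x = -3: f_y(-3, y) = -3*y**2 - 18*y - 40; no integer root y with |y| ≤ 4.
  x = -2: f_y(-2, y) = -3*y**2 - 16*y - 29; no integer root y with |y| ≤ 4.
  x = -1: f_y(-1, y) = -3*y**2 - 14*y - 20; no integer root y with |y| ≤ 4.
  x = 0: f_y(0, y) = -3*y**2 - 12*y - 13; no integer root y with |y| ≤ 4.
  x = 1: f_y(1, y) = -3*y**2 - 10*y - 8; vanishes at y ∈ {-2}. (1, -2): f_x = 0, f = 0 — SINGULAR.
  x = 2: f_y(2, y) = -3*y**2 - 8*y - 5; vanishes at y ∈ {-1}. (2, -1): f_x = -12 ≠ 0.
  x = 3: f_y(3, y) = -3*y**2 - 6*y - 4; no integer root y with |y| ≤ 4.
  x = 4: f_y(4, y) = -3*y**2 - 4*y - 5; no integer root y with |y| ≤ 4.
Only singular point on the grid: (1, -2).
Classify: substitute x = 1 + u, y = -2 + v and expand: f = -3*u**3 - u**2*v - u**2 + u*v**2 - v**3 + v**2.
No constant or linear terms (consistent with a singular point). Quadratic part: -u**2 + v**2. Cubic part: -3*u**3 - u**2*v + u*v**2 - v**3.
The quadratic part v**2 - u**2 = (v − u)(v + u) splits into two distinct linear factors, so there are two distinct tangent lines y − -2 = ±(x − 1) — this is a node (ordinary double point).
Classification: node.


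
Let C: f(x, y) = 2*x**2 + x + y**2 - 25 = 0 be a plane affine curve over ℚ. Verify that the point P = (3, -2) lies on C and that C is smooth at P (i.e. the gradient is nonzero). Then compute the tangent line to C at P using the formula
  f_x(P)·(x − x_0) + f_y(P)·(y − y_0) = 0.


Tangent line at P: 13*x - 4*y - 47 = 0.

Step 1: f(3, -2) = 0, so P lies on C.
Step 2: partial derivatives
  f_x(x, y) = 4*x + 1, f_y(x, y) = 2*y.
  f_x(P) = 13, f_y(P) = -4 (gradient nonzero, so P is smooth).
Step 3: tangent line at P: 13·(x − 3) + -4·(y − -2) = 0.
Expanding: 13*x - 4*y - 47 = 0.


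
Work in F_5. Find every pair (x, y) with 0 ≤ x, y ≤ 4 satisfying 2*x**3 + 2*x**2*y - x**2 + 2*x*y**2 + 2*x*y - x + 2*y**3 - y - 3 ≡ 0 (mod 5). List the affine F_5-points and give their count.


Affine F_5-points: {(2, 3), (3, 1), (3, 2), (3, 4), (4, 0)}; count = 5.

For each of the 25 pairs (x, y) ∈ F_5², evaluate f(x, y) mod 5. Record the zeros.
  x = 0: [0↦2, 1↦3, 2↦1, 3↦3, 4↦1]  zeros at y ∈ ∅
  x = 1: [0↦2, 1↦4, 2↦2, 3↦3, 4↦4]  zeros at y ∈ ∅
  x = 2: [0↦2, 1↦4, 2↦1, 3↦0, 4↦3]  zeros at y ∈ {3}
  x = 3: [0↦4, 1↦0, 2↦0, 3↦1, 4↦0]  zeros at y ∈ {1, 2, 4}
  x = 4: [0↦0, 1↦4, 2↦1, 3↦3, 4↦2]  zeros at y ∈ {0}
Collecting zeros: affine points = {(2, 3), (3, 1), (3, 2), (3, 4), (4, 0)}.
Total count |C(F_5)_aff| = 5.


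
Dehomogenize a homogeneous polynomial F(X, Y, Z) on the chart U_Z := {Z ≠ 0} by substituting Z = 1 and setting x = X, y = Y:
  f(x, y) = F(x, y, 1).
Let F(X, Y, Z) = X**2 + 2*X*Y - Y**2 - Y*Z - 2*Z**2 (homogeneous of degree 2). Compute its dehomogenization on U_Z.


f(x, y) = x**2 + 2*x*y - y**2 - y - 2

On U_Z we set Z = 1. Each monomial c·X^i·Y^j·Z^k in F becomes c·x^i·y^j·1^k = c·x^i·y^j.
Substituting Z = 1: F(X, Y, 1) = x**2 + 2*x*y - y**2 - y - 2.
Note: deg(f) ≤ deg(F) = 2; strict inequality happens when F is divisible by Z (lost terms).


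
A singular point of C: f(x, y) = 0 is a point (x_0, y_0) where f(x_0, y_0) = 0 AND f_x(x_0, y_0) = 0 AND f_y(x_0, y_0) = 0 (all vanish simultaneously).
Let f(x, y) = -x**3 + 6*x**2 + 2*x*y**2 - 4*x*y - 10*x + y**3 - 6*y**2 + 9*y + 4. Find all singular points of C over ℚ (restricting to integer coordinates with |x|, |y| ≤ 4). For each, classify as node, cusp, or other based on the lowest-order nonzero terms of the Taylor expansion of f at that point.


Singular points: {(2, 1)}; classification: cusp.

Compute partial derivatives:
  f_x = -3*x**2 + 12*x + 2*y**2 - 4*y - 10.
  f_y = 4*x*y - 4*x + 3*y**2 - 12*y + 9.
Scan x_0 ∈ {−4, ..., 4}. For each x_0, f_y(x_0, y) is a polynomial in y; find its integer roots y ∈ {−4, ..., 4}, then test f_x and f at those candidates.
  x = -4: f_y(-4, y) = 3*y**2 - 28*y + 25; vanishes at y ∈ {1}. (-4, 1): f_x = -108 ≠ 0.
  x = -3: f_y(-3, y) = 3*y**2 - 24*y + 21; vanishes at y ∈ {1}. (-3, 1): f_x = -75 ≠ 0.
  x = -2: f_y(-2, y) = 3*y**2 - 20*y + 17; vanishes at y ∈ {1}. (-2, 1): f_x = -48 ≠ 0.
  x = -1: f_y(-1, y) = 3*y**2 - 16*y + 13; vanishes at y ∈ {1}. (-1, 1): f_x = -27 ≠ 0.
  x = 0: f_y(0, y) = 3*y**2 - 12*y + 9; vanishes at y ∈ {1, 3}. (0, 1): f_x = -12 ≠ 0; (0, 3): f_x = -4 ≠ 0.
  x = 1: f_y(1, y) = 3*y**2 - 8*y + 5; vanishes at y ∈ {1}. (1, 1): f_x = -3 ≠ 0.
  x = 2: f_y(2, y) = 3*y**2 - 4*y + 1; vanishes at y ∈ {1}. (2, 1): f_x = 0, f = 0 — SINGULAR.
  x = 3: f_y(3, y) = 3*y**2 - 3; vanishes at y ∈ {-1, 1}. (3, -1): f_x = 5 ≠ 0; (3, 1): f_x = -3 ≠ 0.
  x = 4: f_y(4, y) = 3*y**2 + 4*y - 7; vanishes at y ∈ {1}. (4, 1): f_x = -12 ≠ 0.
Only singular point on the grid: (2, 1).
Classify: substitute x = 2 + u, y = 1 + v and expand: f = -u**3 + 2*u*v**2 + v**3 + v**2.
No constant or linear terms (consistent with a singular point). Quadratic part: v**2. Cubic part: -u**3 + 2*u*v**2 + v**3.
The quadratic part v**2 is a perfect square, so there is a single (double) tangent line v = 0, i.e. y = 1. Restricting the cubic part to that line (v = 0) leaves -u**3 ≠ 0, so f is not divisible by v and the branch is v² ≈ u**3 to lowest order — this is a cusp.
Classification: cusp.


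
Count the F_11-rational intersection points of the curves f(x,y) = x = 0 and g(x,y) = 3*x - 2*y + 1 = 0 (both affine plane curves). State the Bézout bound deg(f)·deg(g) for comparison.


Common zeros: {(0, 6)}; count = 1; Bézout bound = 1.

deg(f) = 1, deg(g) = 1, so Bézout bound = 1.
Scan x ∈ F_11. For each x, list the y ∈ F_11 with f(x, y) ≡ 0 and those with g(x, y) ≡ 0 (mod 11); the common zeros in that column are the intersection.
  x = 0: f ≡ 0 at y ∈ {0, 1, 2, 3, 4, 5, 6, 7, 8, 9, 10}; g ≡ 0 at y ∈ {6}; common: {6}.
  x = 1: f ≡ 0 at y ∈ ∅; g ≡ 0 at y ∈ {2}; common: ∅.
  x = 2: f ≡ 0 at y ∈ ∅; g ≡ 0 at y ∈ {9}; common: ∅.
  x = 3: f ≡ 0 at y ∈ ∅; g ≡ 0 at y ∈ {5}; common: ∅.
  x = 4: f ≡ 0 at y ∈ ∅; g ≡ 0 at y ∈ {1}; common: ∅.
  x = 5: f ≡ 0 at y ∈ ∅; g ≡ 0 at y ∈ {8}; common: ∅.
  x = 6: f ≡ 0 at y ∈ ∅; g ≡ 0 at y ∈ {4}; common: ∅.
  x = 7: f ≡ 0 at y ∈ ∅; g ≡ 0 at y ∈ {0}; common: ∅.
  x = 8: f ≡ 0 at y ∈ ∅; g ≡ 0 at y ∈ {7}; common: ∅.
  x = 9: f ≡ 0 at y ∈ ∅; g ≡ 0 at y ∈ {3}; common: ∅.
  x = 10: f ≡ 0 at y ∈ ∅; g ≡ 0 at y ∈ {10}; common: ∅.
Collecting: common zeros = {(0, 6)}, so the count is 1.
Comparison with the Bézout bound: 1 ≤ 1 = deg(f)·deg(g), as expected for curves with no common component (the bound is attained).


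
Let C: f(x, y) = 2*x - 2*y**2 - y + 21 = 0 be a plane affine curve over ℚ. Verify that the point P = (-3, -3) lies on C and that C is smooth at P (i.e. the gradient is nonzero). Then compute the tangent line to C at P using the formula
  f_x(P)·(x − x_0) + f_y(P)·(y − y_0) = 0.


Tangent line at P: 2*x + 11*y + 39 = 0.

Step 1: f(-3, -3) = 0, so P lies on C.
Step 2: partial derivatives
  f_x(x, y) = 2, f_y(x, y) = -4*y - 1.
  f_x(P) = 2, f_y(P) = 11 (gradient nonzero, so P is smooth).
Step 3: tangent line at P: 2·(x − -3) + 11·(y − -3) = 0.
Expanding: 2*x + 11*y + 39 = 0.


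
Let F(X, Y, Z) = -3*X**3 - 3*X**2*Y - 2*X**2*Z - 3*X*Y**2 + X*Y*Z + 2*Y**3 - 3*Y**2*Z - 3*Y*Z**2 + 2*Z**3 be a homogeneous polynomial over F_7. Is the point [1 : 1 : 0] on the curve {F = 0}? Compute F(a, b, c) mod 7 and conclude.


F(1,1,0) ≡ 0 (mod 7); P is on the curve.

Evaluate F(1, 1, 0) term-by-term (mod 7).
  -3*X**3 ↦ -3·1·1·1 = -3
  -3*X**2*Y ↦ -3·1·1·1 = -3
  -2*X**2*Z ↦ -2·1·1·0 = 0
  -3*X*Y**2 ↦ -3·1·1·1 = -3
  X*Y*Z ↦ 1·1·1·0 = 0
  2*Y**3 ↦ 2·1·1·1 = 2
  -3*Y**2*Z ↦ -3·1·1·0 = 0
  -3*Y*Z**2 ↦ -3·1·1·0 = 0
  2*Z**3 ↦ 2·1·1·0 = 0
Sum: F(1, 1, 0) = (-3) + (-3) + (0) + (-3) + (0) + (2) + (0) + (0) + (0) = -7.
Reducing mod 7: -7 ≡ 0 (mod 7).
Since F(a, b, c) ≡ 0 (mod 7), P lies on the curve.


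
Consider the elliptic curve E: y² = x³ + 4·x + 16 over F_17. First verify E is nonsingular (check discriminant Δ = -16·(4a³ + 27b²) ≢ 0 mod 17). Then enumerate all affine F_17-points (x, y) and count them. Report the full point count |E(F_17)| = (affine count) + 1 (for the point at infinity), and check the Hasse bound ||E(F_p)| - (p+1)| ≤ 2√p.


Affine points = {(0, 4), (0, 13), (1, 2), (1, 15), (2, 7), (2, 10), (3, 2), (3, 15), (5, 5), (5, 12), (6, 1), (6, 16), (7, 8), (7, 9), (8, 4), (8, 13), (9, 4), (9, 13), (10, 6), (10, 11), (13, 2), (13, 15), (15, 0)}; affine count = 23; |E(F_17)| = 24.

Discriminant check: Δ ∝ 4a³ + 27b² = 4·4³ + 27·16² = 4·64 + 27·256 ≡ 11 (mod 17). Nonzero ⇒ E is nonsingular.
For each x ∈ F_17, compute rhs = x³ + 4·x + 16 mod 17, then count y ∈ F_17 with y² ≡ rhs.
  x = 0: rhs = 16, matching y values: 4, 13 (2 points).
  x = 1: rhs = 4, matching y values: 2, 15 (2 points).
  x = 2: rhs = 15, matching y values: 7, 10 (2 points).
  x = 3: rhs = 4, matching y values: 2, 15 (2 points).
  x = 4: rhs = 11, matching y values: none (0 points).
  x = 5: rhs = 8, matching y values: 5, 12 (2 points).
  x = 6: rhs = 1, matching y values: 1, 16 (2 points).
  x = 7: rhs = 13, matching y values: 8, 9 (2 points).
  x = 8: rhs = 16, matching y values: 4, 13 (2 points).
  x = 9: rhs = 16, matching y values: 4, 13 (2 points).
  x = 10: rhs = 2, matching y values: 6, 11 (2 points).
  x = 11: rhs = 14, matching y values: none (0 points).
  x = 12: rhs = 7, matching y values: none (0 points).
  x = 13: rhs = 4, matching y values: 2, 15 (2 points).
  x = 14: rhs = 11, matching y values: none (0 points).
  x = 15: rhs = 0, matching y values: 0 (1 points).
  x = 16: rhs = 11, matching y values: none (0 points).
Total affine count: 23.
Full point count |E(F_17)| = 23 + 1 = 24.
Hasse bound: |24 − (17+1)| = |6| = 6 ≤ 2√17 ≈ 8.2462 ✓.


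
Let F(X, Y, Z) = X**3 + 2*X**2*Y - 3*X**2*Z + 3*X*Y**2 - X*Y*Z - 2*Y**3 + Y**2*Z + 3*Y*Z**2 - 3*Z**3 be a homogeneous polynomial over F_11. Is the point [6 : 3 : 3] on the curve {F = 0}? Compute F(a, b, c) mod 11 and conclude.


F(6,3,3) ≡ 2 (mod 11); P is NOT on the curve.

Evaluate F(6, 3, 3) term-by-term (mod 11).
  X**3 ↦ 1·216·1·1 = 216
  2*X**2*Y ↦ 2·36·3·1 = 216
  -3*X**2*Z ↦ -3·36·1·3 = -324
  3*X*Y**2 ↦ 3·6·9·1 = 162
  -X*Y*Z ↦ -1·6·3·3 = -54
  -2*Y**3 ↦ -2·1·27·1 = -54
  Y**2*Z ↦ 1·1·9·3 = 27
  3*Y*Z**2 ↦ 3·1·3·9 = 81
  -3*Z**3 ↦ -3·1·1·27 = -81
Sum: F(6, 3, 3) = (216) + (216) + (-324) + (162) + (-54) + (-54) + (27) + (81) + (-81) = 189.
Reducing mod 11: 189 ≡ 2 (mod 11).
Since F(a, b, c) ≡ 2 ≠ 0 (mod 11), P does NOT lie on the curve.


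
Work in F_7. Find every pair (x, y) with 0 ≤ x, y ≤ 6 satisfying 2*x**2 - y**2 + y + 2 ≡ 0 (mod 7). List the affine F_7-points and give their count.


Affine F_7-points: {(0, 2), (0, 6), (3, 3), (3, 5), (4, 3), (4, 5)}; count = 6.

For each of the 49 pairs (x, y) ∈ F_7², evaluate f(x, y) mod 7. Record the zeros.
  x = 0: [0↦2, 1↦2, 2↦0, 3↦3, 4↦4, 5↦3, 6↦0]  zeros at y ∈ {2, 6}
  x = 1: [0↦4, 1↦4, 2↦2, 3↦5, 4↦6, 5↦5, 6↦2]  zeros at y ∈ ∅
  x = 2: [0↦3, 1↦3, 2↦1, 3↦4, 4↦5, 5↦4, 6↦1]  zeros at y ∈ ∅
  x = 3: [0↦6, 1↦6, 2↦4, 3↦0, 4↦1, 5↦0, 6↦4]  zeros at y ∈ {3, 5}
  x = 4: [0↦6, 1↦6, 2↦4, 3↦0, 4↦1, 5↦0, 6↦4]  zeros at y ∈ {3, 5}
  x = 5: [0↦3, 1↦3, 2↦1, 3↦4, 4↦5, 5↦4, 6↦1]  zeros at y ∈ ∅
  x = 6: [0↦4, 1↦4, 2↦2, 3↦5, 4↦6, 5↦5, 6↦2]  zeros at y ∈ ∅
Collecting zeros: affine points = {(0, 2), (0, 6), (3, 3), (3, 5), (4, 3), (4, 5)}.
Total count |C(F_7)_aff| = 6.


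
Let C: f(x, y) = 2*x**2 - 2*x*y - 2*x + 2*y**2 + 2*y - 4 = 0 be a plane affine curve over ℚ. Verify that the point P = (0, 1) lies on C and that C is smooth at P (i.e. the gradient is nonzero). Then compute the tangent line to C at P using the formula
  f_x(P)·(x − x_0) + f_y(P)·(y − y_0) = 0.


Tangent line at P: -4*x + 6*y - 6 = 0.

Step 1: f(0, 1) = 0, so P lies on C.
Step 2: partial derivatives
  f_x(x, y) = 4*x - 2*y - 2, f_y(x, y) = -2*x + 4*y + 2.
  f_x(P) = -4, f_y(P) = 6 (gradient nonzero, so P is smooth).
Step 3: tangent line at P: -4·(x − 0) + 6·(y − 1) = 0.
Expanding: -4*x + 6*y - 6 = 0.


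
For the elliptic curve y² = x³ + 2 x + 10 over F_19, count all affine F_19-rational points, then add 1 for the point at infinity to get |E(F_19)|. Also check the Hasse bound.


Affine points = {(3, 9), (3, 10), (4, 5), (4, 14), (7, 5), (7, 14), (8, 5), (8, 14), (9, 4), (9, 15), (10, 2), (10, 17), (17, 6), (17, 13), (18, 8), (18, 11)}; affine count = 16; |E(F_19)| = 17.

Discriminant check: Δ ∝ 4a³ + 27b² = 4·2³ + 27·10² = 4·8 + 27·100 ≡ 15 (mod 19). Nonzero ⇒ E is nonsingular.
For each x ∈ F_19, compute rhs = x³ + 2·x + 10 mod 19, then count y ∈ F_19 with y² ≡ rhs.
  x = 0: rhs = 10, matching y values: none (0 points).
  x = 1: rhs = 13, matching y values: none (0 points).
  x = 2: rhs = 3, matching y values: none (0 points).
  x = 3: rhs = 5, matching y values: 9, 10 (2 points).
  x = 4: rhs = 6, matching y values: 5, 14 (2 points).
  x = 5: rhs = 12, matching y values: none (0 points).
  x = 6: rhs = 10, matching y values: none (0 points).
  x = 7: rhs = 6, matching y values: 5, 14 (2 points).
  x = 8: rhs = 6, matching y values: 5, 14 (2 points).
  x = 9: rhs = 16, matching y values: 4, 15 (2 points).
  x = 10: rhs = 4, matching y values: 2, 17 (2 points).
  x = 11: rhs = 14, matching y values: none (0 points).
  x = 12: rhs = 14, matching y values: none (0 points).
  x = 13: rhs = 10, matching y values: none (0 points).
  x = 14: rhs = 8, matching y values: none (0 points).
  x = 15: rhs = 14, matching y values: none (0 points).
  x = 16: rhs = 15, matching y values: none (0 points).
  x = 17: rhs = 17, matching y values: 6, 13 (2 points).
  x = 18: rhs = 7, matching y values: 8, 11 (2 points).
Total affine count: 16.
Full point count |E(F_19)| = 16 + 1 = 17.
Hasse bound: |17 − (19+1)| = |-3| = 3 ≤ 2√19 ≈ 8.7178 ✓.


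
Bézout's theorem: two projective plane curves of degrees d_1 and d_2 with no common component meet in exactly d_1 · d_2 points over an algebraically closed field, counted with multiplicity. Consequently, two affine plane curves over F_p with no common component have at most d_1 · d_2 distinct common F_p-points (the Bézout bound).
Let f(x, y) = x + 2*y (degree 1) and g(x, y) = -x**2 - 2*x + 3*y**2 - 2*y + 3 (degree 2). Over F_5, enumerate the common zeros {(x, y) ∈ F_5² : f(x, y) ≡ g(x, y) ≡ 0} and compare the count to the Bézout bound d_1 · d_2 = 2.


Common zeros: {(2, 4), (4, 3)}; count = 2; Bézout bound = 2.

deg(f) = 1, deg(g) = 2, so Bézout bound = 2.
Scan x ∈ F_5. For each x, list the y ∈ F_5 with f(x, y) ≡ 0 and those with g(x, y) ≡ 0 (mod 5); the common zeros in that column are the intersection.
  x = 0: f ≡ 0 at y ∈ {0}; g ≡ 0 at y ∈ ∅; common: ∅.
  x = 1: f ≡ 0 at y ∈ {2}; g ≡ 0 at y ∈ {0, 4}; common: ∅.
  x = 2: f ≡ 0 at y ∈ {4}; g ≡ 0 at y ∈ {0, 4}; common: {4}.
  x = 3: f ≡ 0 at y ∈ {1}; g ≡ 0 at y ∈ ∅; common: ∅.
  x = 4: f ≡ 0 at y ∈ {3}; g ≡ 0 at y ∈ {1, 3}; common: {3}.
Collecting: common zeros = {(2, 4), (4, 3)}, so the count is 2.
Comparison with the Bézout bound: 2 ≤ 2 = deg(f)·deg(g), as expected for curves with no common component (the bound is attained).


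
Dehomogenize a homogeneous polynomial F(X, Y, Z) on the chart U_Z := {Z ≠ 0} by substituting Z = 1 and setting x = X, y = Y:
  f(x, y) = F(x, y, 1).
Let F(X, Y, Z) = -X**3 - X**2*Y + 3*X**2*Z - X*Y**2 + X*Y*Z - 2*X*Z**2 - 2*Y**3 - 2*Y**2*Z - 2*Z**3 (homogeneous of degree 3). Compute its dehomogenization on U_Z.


f(x, y) = -x**3 - x**2*y + 3*x**2 - x*y**2 + x*y - 2*x - 2*y**3 - 2*y**2 - 2

On U_Z we set Z = 1. Each monomial c·X^i·Y^j·Z^k in F becomes c·x^i·y^j·1^k = c·x^i·y^j.
Substituting Z = 1: F(X, Y, 1) = -x**3 - x**2*y + 3*x**2 - x*y**2 + x*y - 2*x - 2*y**3 - 2*y**2 - 2.
Note: deg(f) ≤ deg(F) = 3; strict inequality happens when F is divisible by Z (lost terms).


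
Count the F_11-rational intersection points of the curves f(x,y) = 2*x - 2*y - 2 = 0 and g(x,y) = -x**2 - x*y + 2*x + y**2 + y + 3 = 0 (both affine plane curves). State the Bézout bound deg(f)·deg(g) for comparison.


Common zeros: {(3, 2), (10, 9)}; count = 2; Bézout bound = 2.

deg(f) = 1, deg(g) = 2, so Bézout bound = 2.
Scan x ∈ F_11. For each x, list the y ∈ F_11 with f(x, y) ≡ 0 and those with g(x, y) ≡ 0 (mod 11); the common zeros in that column are the intersection.
  x = 0: f ≡ 0 at y ∈ {10}; g ≡ 0 at y ∈ {5}; common: ∅.
  x = 1: f ≡ 0 at y ∈ {0}; g ≡ 0 at y ∈ ∅; common: ∅.
  x = 2: f ≡ 0 at y ∈ {1}; g ≡ 0 at y ∈ {6}; common: ∅.
  x = 3: f ≡ 0 at y ∈ {2}; g ≡ 0 at y ∈ {0, 2}; common: {2}.
  x = 4: f ≡ 0 at y ∈ {3}; g ≡ 0 at y ∈ ∅; common: ∅.
  x = 5: f ≡ 0 at y ∈ {4}; g ≡ 0 at y ∈ {6, 9}; common: ∅.
  x = 6: f ≡ 0 at y ∈ {5}; g ≡ 0 at y ∈ ∅; common: ∅.
  x = 7: f ≡ 0 at y ∈ {6}; g ≡ 0 at y ∈ ∅; common: ∅.
  x = 8: f ≡ 0 at y ∈ {7}; g ≡ 0 at y ∈ {2, 5}; common: ∅.
  x = 9: f ≡ 0 at y ∈ {8}; g ≡ 0 at y ∈ ∅; common: ∅.
  x = 10: f ≡ 0 at y ∈ {9}; g ≡ 0 at y ∈ {0, 9}; common: {9}.
Collecting: common zeros = {(3, 2), (10, 9)}, so the count is 2.
Comparison with the Bézout bound: 2 ≤ 2 = deg(f)·deg(g), as expected for curves with no common component (the bound is attained).
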